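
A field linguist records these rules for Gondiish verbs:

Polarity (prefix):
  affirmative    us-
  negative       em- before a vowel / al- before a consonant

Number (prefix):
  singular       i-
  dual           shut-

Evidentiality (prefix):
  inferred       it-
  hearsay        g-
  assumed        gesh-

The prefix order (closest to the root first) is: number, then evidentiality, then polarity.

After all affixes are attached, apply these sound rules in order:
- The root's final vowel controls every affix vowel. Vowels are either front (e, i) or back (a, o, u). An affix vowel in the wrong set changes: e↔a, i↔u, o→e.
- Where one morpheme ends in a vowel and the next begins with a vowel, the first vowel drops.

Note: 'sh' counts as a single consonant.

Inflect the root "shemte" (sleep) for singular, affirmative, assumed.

Attach number singular i- → ishemte.
Attach evidentiality assumed gesh- → geshishemte.
Attach polarity affirmative us- → usgeshishemte.
Apply vowel harmony: usgeshishemte → isgeshishemte.
Vowel deletion: no change.

isgeshishemte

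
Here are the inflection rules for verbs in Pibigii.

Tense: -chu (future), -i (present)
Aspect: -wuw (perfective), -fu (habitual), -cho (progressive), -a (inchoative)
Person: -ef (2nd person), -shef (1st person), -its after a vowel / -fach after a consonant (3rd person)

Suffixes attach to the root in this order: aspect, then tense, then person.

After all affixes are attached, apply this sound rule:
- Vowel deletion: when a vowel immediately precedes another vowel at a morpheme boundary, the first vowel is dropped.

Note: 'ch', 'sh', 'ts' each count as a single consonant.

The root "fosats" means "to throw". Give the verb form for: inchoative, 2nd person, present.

fosatsef

Attach aspect inchoative -a → fosatsa.
Attach tense present -i → fosatsai.
Attach person 2nd person -ef → fosatsaief.
Apply vowel deletion: fosatsaief → fosatsef.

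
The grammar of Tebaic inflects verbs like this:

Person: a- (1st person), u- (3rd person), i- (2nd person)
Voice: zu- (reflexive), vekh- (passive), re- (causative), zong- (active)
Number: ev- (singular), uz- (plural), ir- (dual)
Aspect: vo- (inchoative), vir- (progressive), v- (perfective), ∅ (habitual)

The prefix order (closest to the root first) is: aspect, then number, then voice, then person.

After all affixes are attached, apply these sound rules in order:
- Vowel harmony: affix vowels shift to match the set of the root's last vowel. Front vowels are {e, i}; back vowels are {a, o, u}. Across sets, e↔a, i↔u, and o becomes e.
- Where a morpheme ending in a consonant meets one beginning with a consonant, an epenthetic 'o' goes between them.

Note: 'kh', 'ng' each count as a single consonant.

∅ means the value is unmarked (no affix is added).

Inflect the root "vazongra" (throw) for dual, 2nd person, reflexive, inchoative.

uzuurovovazongra

Attach aspect inchoative vo- → vovazongra.
Attach number dual ir- → irvovazongra.
Attach voice reflexive zu- → zuirvovazongra.
Attach person 2nd person i- → izuirvovazongra.
Apply vowel harmony: izuirvovazongra → uzuurvovazongra.
Apply epenthesis: uzuurvovazongra → uzuurovovazongra.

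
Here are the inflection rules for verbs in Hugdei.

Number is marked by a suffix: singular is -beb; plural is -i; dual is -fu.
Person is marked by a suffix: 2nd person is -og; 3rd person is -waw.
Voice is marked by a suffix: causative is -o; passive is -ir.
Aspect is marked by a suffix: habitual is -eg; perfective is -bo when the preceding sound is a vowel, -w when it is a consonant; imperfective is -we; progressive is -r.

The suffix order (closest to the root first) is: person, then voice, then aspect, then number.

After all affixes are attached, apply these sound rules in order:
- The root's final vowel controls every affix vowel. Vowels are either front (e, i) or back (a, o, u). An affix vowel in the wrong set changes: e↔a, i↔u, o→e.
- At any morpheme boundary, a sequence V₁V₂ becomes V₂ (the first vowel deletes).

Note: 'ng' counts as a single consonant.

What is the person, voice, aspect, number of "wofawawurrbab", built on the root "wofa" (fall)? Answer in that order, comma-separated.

3rd person, passive, progressive, singular

Segment: wofa-waw-ir-r-beb.
person: -waw → 3rd person.
voice: -ir → passive.
aspect: -r → progressive.
number: -beb → singular.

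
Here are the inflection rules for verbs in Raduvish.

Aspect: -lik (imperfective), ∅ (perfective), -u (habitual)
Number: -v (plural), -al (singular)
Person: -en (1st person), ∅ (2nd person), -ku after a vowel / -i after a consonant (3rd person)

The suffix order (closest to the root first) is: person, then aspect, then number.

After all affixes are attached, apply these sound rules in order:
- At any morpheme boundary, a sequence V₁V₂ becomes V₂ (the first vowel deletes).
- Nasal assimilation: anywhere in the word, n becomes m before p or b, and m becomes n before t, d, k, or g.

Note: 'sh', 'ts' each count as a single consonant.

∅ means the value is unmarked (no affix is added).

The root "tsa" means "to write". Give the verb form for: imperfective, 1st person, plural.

tsenlikv

Attach person 1st person -en → tsaen.
Attach aspect imperfective -lik → tsaenlik.
Attach number plural -v → tsaenlikv.
Apply vowel deletion: tsaenlikv → tsenlikv.
Nasal assimilation: no change.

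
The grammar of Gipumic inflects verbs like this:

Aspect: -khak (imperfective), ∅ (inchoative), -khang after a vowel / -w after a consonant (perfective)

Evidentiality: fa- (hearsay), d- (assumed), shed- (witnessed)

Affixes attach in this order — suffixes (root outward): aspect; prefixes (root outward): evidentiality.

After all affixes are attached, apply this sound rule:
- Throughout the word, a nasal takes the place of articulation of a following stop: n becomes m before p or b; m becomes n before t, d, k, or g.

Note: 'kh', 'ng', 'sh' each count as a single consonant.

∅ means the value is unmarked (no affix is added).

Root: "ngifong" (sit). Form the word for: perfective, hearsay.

Attach evidentiality hearsay fa- → fangifong.
Attach aspect perfective -w (after consonant 'ng') → fangifongw.
Nasal assimilation: no change.

fangifongw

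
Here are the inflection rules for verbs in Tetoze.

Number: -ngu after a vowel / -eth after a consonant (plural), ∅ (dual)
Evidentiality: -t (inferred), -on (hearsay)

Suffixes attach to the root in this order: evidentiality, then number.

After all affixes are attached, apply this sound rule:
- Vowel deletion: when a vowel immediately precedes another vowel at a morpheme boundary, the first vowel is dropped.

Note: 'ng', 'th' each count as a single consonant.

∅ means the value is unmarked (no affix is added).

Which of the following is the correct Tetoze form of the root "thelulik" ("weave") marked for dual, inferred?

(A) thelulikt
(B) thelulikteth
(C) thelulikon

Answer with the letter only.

A

Attach evidentiality inferred -t → thelulikt.
number = dual: zero marking, form stays thelulikt.
Vowel deletion: no change.
So the correct form is thelulikt, option (A).
(B) thelulikteth is wrong: it uses plural instead of dual for number.
(C) thelulikon is wrong: it uses hearsay instead of inferred for evidentiality.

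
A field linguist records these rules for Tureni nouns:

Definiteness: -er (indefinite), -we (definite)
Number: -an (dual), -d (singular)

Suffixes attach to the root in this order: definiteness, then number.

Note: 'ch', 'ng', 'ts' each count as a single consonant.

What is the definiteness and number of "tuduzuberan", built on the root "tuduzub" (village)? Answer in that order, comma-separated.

indefinite, dual

Segment: tuduzub-er-an.
definiteness: -er → indefinite.
number: -an → dual.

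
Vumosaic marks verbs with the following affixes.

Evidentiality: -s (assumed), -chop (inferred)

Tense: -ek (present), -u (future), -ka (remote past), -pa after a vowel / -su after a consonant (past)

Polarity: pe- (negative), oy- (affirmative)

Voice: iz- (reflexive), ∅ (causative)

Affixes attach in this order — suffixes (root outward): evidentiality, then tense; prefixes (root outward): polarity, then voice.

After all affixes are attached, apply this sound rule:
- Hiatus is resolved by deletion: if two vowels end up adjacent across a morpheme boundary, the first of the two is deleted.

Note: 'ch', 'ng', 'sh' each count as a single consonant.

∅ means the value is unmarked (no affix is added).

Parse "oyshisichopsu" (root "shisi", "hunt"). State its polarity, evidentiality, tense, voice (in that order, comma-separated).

Segment: oy-shisi-chop-su.
polarity: oy- → affirmative.
evidentiality: -chop → inferred.
tense: -pa/su → past.
voice: ∅ → causative.

affirmative, inferred, past, causative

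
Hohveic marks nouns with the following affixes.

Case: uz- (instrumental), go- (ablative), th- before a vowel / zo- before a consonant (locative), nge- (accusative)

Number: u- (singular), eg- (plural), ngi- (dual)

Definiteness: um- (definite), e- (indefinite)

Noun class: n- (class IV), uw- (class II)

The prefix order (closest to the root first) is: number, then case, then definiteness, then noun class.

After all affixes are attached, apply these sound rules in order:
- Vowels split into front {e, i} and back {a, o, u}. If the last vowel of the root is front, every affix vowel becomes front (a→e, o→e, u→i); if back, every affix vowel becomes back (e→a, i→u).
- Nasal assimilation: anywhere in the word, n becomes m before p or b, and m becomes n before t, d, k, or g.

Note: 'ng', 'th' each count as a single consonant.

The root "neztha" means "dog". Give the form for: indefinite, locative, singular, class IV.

Attach number singular u- → uneztha.
Attach case locative th- (before vowel 'u') → thuneztha.
Attach definiteness indefinite e- → ethuneztha.
Attach noun class class IV n- → nethuneztha.
Apply vowel harmony: nethuneztha → nathuneztha.
Nasal assimilation: no change.

nathuneztha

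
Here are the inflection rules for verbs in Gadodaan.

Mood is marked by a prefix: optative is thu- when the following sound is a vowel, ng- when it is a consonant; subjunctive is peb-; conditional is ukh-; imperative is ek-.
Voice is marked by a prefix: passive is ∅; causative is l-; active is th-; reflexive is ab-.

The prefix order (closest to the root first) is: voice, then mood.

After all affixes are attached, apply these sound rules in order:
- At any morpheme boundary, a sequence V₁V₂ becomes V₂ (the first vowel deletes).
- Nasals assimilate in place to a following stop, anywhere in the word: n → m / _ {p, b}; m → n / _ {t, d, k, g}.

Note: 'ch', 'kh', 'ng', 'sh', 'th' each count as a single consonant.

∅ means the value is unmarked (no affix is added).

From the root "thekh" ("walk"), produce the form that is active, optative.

ngththekh

Attach voice active th- → ththekh.
Attach mood optative ng- (before consonant 'th') → ngththekh.
Vowel deletion: no change.
Nasal assimilation: no change.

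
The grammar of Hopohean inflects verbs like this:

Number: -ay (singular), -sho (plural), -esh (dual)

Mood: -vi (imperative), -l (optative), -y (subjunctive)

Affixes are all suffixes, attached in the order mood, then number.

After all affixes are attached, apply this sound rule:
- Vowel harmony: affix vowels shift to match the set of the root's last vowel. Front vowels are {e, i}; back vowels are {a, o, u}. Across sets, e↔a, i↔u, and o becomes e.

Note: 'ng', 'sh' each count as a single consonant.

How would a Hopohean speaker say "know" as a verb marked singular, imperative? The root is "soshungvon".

Attach mood imperative -vi → soshungvonvi.
Attach number singular -ay → soshungvonviay.
Apply vowel harmony: soshungvonviay → soshungvonvuay.

soshungvonvuay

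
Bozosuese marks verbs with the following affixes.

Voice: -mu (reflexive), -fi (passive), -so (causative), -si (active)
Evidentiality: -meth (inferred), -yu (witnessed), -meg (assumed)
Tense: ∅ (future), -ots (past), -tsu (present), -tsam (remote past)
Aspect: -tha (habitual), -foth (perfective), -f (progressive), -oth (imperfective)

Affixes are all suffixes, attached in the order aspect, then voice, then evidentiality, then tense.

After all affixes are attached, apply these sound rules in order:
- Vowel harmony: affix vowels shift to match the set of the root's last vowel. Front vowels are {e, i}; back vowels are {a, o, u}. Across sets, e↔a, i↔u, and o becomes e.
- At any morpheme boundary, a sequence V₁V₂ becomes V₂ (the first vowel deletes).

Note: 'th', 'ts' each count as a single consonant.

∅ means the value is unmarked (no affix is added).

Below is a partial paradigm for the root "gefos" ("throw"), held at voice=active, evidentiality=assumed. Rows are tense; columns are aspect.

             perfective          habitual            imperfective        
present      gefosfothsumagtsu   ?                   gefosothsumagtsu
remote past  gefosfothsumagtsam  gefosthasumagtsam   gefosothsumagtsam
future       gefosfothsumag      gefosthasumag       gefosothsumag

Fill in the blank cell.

Attach aspect habitual -tha → gefostha.
Attach voice active -si → gefosthasi.
Attach evidentiality assumed -meg → gefosthasimeg.
Attach tense present -tsu → gefosthasimegtsu.
Apply vowel harmony: gefosthasimegtsu → gefosthasumagtsu.
Vowel deletion: no change.

gefosthasumagtsu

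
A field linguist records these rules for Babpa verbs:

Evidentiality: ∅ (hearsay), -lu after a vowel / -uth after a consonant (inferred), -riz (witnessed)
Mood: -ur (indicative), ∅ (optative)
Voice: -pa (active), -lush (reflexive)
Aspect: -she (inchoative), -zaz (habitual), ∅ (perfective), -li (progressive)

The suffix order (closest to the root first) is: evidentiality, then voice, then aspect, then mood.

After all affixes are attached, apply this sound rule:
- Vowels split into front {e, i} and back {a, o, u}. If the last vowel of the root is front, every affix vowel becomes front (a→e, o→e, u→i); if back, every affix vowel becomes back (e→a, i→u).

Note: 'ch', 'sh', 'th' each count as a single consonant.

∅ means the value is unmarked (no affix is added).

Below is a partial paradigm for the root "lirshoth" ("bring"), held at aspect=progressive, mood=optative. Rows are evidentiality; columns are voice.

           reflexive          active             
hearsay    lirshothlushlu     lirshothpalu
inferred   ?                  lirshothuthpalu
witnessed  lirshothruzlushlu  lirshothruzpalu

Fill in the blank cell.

lirshothuthlushlu

Attach evidentiality inferred -uth (after consonant 'th') → lirshothuth.
Attach voice reflexive -lush → lirshothuthlush.
Attach aspect progressive -li → lirshothuthlushli.
mood = optative: zero marking, form stays lirshothuthlushli.
Apply vowel harmony: lirshothuthlushli → lirshothuthlushlu.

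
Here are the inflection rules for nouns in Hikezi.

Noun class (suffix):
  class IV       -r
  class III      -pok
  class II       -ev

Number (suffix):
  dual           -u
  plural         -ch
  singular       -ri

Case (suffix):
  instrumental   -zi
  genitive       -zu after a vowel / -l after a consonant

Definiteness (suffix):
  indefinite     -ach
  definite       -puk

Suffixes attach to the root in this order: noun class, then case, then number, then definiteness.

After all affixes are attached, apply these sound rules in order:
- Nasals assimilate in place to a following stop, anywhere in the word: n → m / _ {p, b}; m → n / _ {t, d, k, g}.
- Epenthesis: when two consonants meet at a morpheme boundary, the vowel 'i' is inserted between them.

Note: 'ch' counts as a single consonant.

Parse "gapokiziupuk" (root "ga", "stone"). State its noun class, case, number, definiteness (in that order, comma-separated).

Segment: ga-pok-zi-u-puk.
noun class: -pok → class III.
case: -zi → instrumental.
number: -u → dual.
definiteness: -puk → definite.

class III, instrumental, dual, definite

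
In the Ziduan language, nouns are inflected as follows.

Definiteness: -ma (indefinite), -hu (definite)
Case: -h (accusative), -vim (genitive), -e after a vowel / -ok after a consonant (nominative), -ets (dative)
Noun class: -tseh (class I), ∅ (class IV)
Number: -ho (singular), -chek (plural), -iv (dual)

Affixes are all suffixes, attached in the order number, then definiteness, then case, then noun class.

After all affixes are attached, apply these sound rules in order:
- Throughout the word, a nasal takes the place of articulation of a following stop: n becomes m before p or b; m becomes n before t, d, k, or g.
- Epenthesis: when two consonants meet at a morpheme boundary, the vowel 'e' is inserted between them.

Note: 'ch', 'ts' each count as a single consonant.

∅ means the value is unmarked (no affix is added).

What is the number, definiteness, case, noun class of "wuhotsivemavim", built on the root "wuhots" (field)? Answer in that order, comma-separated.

dual, indefinite, genitive, class IV

Segment: wuhots-iv-ma-vim.
number: -iv → dual.
definiteness: -ma → indefinite.
case: -vim → genitive.
noun class: ∅ → class IV.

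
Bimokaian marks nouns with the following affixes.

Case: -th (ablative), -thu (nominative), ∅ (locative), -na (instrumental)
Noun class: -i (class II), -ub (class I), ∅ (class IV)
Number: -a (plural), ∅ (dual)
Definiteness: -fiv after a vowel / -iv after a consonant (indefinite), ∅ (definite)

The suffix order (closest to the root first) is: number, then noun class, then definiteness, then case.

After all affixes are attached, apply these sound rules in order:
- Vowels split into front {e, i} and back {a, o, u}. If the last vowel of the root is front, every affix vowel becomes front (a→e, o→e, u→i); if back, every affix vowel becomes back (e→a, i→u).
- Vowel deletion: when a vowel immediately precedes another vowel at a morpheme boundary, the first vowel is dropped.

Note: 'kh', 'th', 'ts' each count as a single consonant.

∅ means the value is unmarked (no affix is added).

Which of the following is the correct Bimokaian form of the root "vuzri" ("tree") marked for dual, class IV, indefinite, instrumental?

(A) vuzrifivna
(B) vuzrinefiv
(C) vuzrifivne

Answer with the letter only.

number = dual: zero marking, form stays vuzri.
noun class = class IV: zero marking, form stays vuzri.
Attach definiteness indefinite -fiv (after vowel 'i') → vuzrifiv.
Attach case instrumental -na → vuzrifivna.
Apply vowel harmony: vuzrifivna → vuzrifivne.
Vowel deletion: no change.
So the correct form is vuzrifivne, option (C).
(B) vuzrinefiv is wrong: it has the affixes in the wrong order.
(A) vuzrifivna is wrong: it fails to apply the sound rule(s).

C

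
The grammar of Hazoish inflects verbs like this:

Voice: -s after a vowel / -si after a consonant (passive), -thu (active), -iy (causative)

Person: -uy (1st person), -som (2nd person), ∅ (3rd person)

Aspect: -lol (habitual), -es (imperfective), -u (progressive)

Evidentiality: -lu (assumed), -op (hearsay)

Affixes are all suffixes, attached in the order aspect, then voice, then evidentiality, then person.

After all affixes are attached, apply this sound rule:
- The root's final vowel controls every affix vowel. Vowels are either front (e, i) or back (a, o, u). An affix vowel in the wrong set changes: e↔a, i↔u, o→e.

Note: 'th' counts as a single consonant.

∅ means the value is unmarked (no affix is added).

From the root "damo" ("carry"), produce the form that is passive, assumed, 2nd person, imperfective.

damoassulusom

Attach aspect imperfective -es → damoes.
Attach voice passive -si (after consonant 's') → damoessi.
Attach evidentiality assumed -lu → damoessilu.
Attach person 2nd person -som → damoessilusom.
Apply vowel harmony: damoessilusom → damoassulusom.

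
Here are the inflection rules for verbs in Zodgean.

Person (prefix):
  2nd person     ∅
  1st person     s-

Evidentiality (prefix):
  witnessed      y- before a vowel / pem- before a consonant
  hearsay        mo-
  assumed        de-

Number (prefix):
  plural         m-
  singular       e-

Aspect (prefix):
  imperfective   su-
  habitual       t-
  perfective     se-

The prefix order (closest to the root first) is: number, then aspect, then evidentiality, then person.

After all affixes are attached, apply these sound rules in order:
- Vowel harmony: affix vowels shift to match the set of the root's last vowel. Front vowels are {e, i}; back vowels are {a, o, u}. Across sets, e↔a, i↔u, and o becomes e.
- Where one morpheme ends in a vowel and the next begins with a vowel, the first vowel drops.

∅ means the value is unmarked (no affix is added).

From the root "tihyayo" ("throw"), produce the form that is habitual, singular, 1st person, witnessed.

spamtatihyayo

Attach number singular e- → etihyayo.
Attach aspect habitual t- → tetihyayo.
Attach evidentiality witnessed pem- (before consonant 't') → pemtetihyayo.
Attach person 1st person s- → spemtetihyayo.
Apply vowel harmony: spemtetihyayo → spamtatihyayo.
Vowel deletion: no change.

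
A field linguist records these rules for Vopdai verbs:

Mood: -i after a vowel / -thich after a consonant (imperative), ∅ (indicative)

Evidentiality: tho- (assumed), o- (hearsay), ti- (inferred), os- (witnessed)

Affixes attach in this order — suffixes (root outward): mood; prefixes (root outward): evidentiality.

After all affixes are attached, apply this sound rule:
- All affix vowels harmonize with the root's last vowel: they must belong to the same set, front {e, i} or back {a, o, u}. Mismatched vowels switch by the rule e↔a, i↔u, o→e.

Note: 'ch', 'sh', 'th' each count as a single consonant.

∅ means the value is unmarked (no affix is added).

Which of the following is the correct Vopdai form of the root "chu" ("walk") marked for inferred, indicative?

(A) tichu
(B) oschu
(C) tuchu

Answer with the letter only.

Attach evidentiality inferred ti- → tichu.
mood = indicative: zero marking, form stays tichu.
Apply vowel harmony: tichu → tuchu.
So the correct form is tuchu, option (C).
(B) oschu is wrong: it uses witnessed instead of inferred for evidentiality.
(A) tichu is wrong: it fails to apply the sound rule(s).

C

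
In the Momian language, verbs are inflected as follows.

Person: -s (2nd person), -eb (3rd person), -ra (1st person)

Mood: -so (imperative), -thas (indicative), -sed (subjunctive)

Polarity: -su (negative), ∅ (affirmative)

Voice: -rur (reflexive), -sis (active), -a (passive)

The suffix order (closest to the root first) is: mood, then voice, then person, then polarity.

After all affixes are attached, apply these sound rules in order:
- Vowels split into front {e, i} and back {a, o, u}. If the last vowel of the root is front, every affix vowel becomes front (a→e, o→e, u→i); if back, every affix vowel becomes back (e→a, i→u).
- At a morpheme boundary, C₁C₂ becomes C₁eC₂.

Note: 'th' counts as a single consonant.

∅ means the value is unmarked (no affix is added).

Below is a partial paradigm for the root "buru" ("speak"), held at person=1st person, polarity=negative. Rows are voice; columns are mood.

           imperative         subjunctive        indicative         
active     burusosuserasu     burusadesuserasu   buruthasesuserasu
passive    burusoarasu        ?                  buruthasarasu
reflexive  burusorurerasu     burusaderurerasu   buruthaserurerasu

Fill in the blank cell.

Attach mood subjunctive -sed → burused.
Attach voice passive -a → buruseda.
Attach person 1st person -ra → burusedara.
Attach polarity negative -su → burusedarasu.
Apply vowel harmony: burusedarasu → burusadarasu.
Epenthesis: no change.

burusadarasu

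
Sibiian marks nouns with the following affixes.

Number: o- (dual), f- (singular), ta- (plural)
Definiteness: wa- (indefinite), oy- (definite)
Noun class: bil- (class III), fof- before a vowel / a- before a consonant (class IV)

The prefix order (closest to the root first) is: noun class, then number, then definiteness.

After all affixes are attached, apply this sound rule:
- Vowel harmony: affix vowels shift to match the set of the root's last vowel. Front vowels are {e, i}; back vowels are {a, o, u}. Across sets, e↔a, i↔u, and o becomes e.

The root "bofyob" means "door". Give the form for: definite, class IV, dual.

Attach noun class class IV a- (before consonant 'b') → abofyob.
Attach number dual o- → oabofyob.
Attach definiteness definite oy- → oyoabofyob.
Vowel harmony: no change.

oyoabofyob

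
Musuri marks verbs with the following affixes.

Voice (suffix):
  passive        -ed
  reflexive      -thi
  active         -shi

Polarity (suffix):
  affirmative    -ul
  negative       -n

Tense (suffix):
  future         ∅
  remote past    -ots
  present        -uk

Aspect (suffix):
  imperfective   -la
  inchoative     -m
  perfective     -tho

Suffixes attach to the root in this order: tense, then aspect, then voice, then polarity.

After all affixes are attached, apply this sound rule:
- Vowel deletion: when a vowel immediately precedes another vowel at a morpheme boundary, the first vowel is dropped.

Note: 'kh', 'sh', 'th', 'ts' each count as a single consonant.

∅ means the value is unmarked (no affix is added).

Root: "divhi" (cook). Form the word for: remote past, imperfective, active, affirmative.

divhotslashul

Attach tense remote past -ots → divhiots.
Attach aspect imperfective -la → divhiotsla.
Attach voice active -shi → divhiotslashi.
Attach polarity affirmative -ul → divhiotslashiul.
Apply vowel deletion: divhiotslashiul → divhotslashul.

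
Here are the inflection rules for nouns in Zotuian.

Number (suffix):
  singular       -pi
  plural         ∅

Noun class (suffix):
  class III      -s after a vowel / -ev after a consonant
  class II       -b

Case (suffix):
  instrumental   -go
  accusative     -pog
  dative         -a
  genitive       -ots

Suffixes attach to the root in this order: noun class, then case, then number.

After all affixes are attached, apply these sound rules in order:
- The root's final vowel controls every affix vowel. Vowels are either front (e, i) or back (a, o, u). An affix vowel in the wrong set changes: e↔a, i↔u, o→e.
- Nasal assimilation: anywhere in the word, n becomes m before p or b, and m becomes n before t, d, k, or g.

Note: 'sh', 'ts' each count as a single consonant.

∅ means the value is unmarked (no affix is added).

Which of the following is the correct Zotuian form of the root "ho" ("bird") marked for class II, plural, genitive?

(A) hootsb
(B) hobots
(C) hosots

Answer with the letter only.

Attach noun class class II -b → hob.
Attach case genitive -ots → hobots.
number = plural: zero marking, form stays hobots.
Vowel harmony: no change.
Nasal assimilation: no change.
So the correct form is hobots, option (B).
(C) hosots is wrong: it uses class III instead of class II for noun class.
(A) hootsb is wrong: it has the affixes in the wrong order.

B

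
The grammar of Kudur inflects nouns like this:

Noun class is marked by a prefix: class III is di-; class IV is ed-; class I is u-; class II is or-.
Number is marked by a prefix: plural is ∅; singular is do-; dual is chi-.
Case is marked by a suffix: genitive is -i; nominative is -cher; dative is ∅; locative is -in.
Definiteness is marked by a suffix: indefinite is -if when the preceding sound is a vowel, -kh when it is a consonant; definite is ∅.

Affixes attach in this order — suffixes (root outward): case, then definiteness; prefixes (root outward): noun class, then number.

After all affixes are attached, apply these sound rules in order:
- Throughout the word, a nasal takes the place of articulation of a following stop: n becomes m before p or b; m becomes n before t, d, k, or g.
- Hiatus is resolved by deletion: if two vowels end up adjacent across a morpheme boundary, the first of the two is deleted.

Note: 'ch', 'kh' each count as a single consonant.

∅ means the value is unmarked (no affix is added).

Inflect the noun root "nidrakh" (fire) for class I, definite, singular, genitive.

Attach case genitive -i → nidrakhi.
Attach noun class class I u- → unidrakhi.
Attach number singular do- → dounidrakhi.
definiteness = definite: zero marking, form stays dounidrakhi.
Nasal assimilation: no change.
Apply vowel deletion: dounidrakhi → dunidrakhi.

dunidrakhi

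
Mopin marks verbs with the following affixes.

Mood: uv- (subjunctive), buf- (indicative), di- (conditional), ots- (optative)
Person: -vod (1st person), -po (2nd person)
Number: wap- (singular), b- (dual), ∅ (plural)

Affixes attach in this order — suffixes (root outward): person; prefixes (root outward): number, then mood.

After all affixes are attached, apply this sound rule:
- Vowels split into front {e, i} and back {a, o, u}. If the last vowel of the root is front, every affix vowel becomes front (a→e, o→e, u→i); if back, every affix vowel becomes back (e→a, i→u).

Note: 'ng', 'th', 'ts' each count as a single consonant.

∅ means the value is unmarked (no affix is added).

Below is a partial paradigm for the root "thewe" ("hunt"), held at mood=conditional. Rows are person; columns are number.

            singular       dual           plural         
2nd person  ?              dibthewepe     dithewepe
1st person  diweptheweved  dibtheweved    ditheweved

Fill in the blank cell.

Attach number singular wap- → wapthewe.
Attach mood conditional di- → diwapthewe.
Attach person 2nd person -po → diwapthewepo.
Apply vowel harmony: diwapthewepo → diwepthewepe.

diwepthewepe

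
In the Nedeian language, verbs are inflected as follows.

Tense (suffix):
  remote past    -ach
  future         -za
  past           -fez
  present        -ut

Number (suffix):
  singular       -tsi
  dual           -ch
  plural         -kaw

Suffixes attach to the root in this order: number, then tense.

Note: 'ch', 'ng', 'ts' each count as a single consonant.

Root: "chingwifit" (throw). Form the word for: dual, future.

Attach number dual -ch → chingwifitch.
Attach tense future -za → chingwifitchza.

chingwifitchza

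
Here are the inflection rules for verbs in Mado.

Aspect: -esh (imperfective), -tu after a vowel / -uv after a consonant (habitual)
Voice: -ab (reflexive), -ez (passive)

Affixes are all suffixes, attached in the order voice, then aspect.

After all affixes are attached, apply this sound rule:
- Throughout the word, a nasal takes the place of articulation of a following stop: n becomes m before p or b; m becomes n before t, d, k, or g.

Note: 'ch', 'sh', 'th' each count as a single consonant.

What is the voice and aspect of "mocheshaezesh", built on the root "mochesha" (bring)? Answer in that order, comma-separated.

Segment: mochesha-ez-esh.
voice: -ez → passive.
aspect: -esh → imperfective.

passive, imperfective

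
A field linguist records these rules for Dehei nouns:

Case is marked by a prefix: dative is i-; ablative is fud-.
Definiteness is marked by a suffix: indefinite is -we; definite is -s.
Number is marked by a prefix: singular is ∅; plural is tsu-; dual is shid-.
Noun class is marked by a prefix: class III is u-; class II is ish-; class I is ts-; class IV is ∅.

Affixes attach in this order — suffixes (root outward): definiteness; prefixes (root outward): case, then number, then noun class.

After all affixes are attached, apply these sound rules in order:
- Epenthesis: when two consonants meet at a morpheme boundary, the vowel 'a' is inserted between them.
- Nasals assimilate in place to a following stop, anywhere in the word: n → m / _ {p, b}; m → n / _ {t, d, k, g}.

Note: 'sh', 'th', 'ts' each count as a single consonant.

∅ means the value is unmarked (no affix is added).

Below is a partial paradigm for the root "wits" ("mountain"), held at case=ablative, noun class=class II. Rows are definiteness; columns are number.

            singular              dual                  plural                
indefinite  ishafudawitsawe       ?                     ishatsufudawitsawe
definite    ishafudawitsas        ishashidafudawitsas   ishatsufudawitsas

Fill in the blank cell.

ishashidafudawitsawe

Attach case ablative fud- → fudwits.
Attach definiteness indefinite -we → fudwitswe.
Attach number dual shid- → shidfudwitswe.
Attach noun class class II ish- → ishshidfudwitswe.
Apply epenthesis: ishshidfudwitswe → ishashidafudawitsawe.
Nasal assimilation: no change.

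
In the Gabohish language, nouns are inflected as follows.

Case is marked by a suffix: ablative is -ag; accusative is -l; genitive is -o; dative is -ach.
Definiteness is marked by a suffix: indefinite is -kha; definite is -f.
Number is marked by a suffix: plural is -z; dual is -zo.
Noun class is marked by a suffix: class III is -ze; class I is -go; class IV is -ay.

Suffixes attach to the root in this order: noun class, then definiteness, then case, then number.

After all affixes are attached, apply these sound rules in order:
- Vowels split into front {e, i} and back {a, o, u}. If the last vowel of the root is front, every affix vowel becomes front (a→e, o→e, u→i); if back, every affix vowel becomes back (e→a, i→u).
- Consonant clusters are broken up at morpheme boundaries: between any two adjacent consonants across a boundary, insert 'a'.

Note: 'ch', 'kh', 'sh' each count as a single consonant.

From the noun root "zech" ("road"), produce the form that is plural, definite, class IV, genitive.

Attach noun class class IV -ay → zechay.
Attach definiteness definite -f → zechayf.
Attach case genitive -o → zechayfo.
Attach number plural -z → zechayfoz.
Apply vowel harmony: zechayfoz → zecheyfez.
Apply epenthesis: zecheyfez → zecheyafez.

zecheyafez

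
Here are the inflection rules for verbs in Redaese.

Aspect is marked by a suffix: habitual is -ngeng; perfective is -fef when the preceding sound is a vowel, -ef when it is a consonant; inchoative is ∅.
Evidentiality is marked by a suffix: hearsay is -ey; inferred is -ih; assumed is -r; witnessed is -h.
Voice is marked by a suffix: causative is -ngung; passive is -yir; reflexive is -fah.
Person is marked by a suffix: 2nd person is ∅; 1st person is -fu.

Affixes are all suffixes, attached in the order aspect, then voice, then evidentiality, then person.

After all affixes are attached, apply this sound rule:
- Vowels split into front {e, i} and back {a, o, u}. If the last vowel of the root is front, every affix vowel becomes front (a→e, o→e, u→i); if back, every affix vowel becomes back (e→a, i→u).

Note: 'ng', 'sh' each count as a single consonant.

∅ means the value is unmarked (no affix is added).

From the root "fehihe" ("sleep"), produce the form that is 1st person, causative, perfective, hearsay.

fehihefefngingeyfi

Attach aspect perfective -fef (after vowel 'e') → fehihefef.
Attach voice causative -ngung → fehihefefngung.
Attach evidentiality hearsay -ey → fehihefefngungey.
Attach person 1st person -fu → fehihefefngungeyfu.
Apply vowel harmony: fehihefefngungeyfu → fehihefefngingeyfi.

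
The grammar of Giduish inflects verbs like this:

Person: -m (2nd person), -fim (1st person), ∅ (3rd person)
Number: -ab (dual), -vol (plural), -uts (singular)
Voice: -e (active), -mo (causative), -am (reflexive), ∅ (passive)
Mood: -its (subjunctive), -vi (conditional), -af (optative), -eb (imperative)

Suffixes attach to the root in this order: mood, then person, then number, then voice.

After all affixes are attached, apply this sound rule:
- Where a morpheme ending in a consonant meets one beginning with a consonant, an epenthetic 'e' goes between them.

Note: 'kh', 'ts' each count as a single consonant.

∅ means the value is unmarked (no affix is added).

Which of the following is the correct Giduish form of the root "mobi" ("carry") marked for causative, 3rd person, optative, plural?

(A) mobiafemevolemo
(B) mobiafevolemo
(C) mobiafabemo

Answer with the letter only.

B

Attach mood optative -af → mobiaf.
person = 3rd person: zero marking, form stays mobiaf.
Attach number plural -vol → mobiafvol.
Attach voice causative -mo → mobiafvolmo.
Apply epenthesis: mobiafvolmo → mobiafevolemo.
So the correct form is mobiafevolemo, option (B).
(C) mobiafabemo is wrong: it uses dual instead of plural for number.
(A) mobiafemevolemo is wrong: it uses 2nd person instead of 3rd person for person.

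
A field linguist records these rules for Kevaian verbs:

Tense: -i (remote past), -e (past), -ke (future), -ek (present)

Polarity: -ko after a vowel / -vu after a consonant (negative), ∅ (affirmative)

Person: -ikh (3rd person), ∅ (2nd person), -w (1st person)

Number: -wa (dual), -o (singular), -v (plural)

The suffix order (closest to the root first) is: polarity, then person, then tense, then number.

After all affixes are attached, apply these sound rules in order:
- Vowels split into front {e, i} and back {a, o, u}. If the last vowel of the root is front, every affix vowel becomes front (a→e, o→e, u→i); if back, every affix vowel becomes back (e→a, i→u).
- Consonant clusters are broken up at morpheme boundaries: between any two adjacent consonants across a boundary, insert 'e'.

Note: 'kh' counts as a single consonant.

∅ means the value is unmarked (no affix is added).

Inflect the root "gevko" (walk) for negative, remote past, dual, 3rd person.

Attach polarity negative -ko (after vowel 'o') → gevkoko.
Attach person 3rd person -ikh → gevkokoikh.
Attach tense remote past -i → gevkokoikhi.
Attach number dual -wa → gevkokoikhiwa.
Apply vowel harmony: gevkokoikhiwa → gevkokoukhuwa.
Epenthesis: no change.

gevkokoukhuwa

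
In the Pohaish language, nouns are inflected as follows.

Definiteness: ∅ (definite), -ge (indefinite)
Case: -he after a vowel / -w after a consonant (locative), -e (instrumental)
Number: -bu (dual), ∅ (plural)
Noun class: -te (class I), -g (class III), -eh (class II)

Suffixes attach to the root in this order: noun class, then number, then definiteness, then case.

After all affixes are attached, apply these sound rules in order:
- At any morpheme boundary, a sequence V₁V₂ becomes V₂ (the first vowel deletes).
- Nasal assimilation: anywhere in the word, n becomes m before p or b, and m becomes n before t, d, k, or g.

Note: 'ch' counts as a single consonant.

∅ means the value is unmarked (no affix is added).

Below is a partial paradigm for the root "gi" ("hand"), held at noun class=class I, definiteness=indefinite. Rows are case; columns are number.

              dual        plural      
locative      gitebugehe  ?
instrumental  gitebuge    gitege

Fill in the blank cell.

gitegehe

Attach noun class class I -te → gite.
number = plural: zero marking, form stays gite.
Attach definiteness indefinite -ge → gitege.
Attach case locative -he (after vowel 'e') → gitegehe.
Vowel deletion: no change.
Nasal assimilation: no change.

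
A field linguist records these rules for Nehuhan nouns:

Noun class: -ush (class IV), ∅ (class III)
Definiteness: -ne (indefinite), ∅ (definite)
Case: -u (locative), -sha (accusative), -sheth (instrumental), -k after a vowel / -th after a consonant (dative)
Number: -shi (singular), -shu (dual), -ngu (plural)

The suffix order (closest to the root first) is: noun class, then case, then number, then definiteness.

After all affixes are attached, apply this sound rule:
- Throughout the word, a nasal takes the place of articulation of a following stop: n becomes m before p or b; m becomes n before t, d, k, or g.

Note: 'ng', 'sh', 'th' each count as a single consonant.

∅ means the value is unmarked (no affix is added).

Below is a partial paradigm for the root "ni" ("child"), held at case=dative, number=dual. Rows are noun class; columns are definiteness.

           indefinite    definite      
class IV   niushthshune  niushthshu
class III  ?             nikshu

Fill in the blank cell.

nikshune

noun class = class III: zero marking, form stays ni.
Attach case dative -k (after vowel 'i') → nik.
Attach number dual -shu → nikshu.
Attach definiteness indefinite -ne → nikshune.
Nasal assimilation: no change.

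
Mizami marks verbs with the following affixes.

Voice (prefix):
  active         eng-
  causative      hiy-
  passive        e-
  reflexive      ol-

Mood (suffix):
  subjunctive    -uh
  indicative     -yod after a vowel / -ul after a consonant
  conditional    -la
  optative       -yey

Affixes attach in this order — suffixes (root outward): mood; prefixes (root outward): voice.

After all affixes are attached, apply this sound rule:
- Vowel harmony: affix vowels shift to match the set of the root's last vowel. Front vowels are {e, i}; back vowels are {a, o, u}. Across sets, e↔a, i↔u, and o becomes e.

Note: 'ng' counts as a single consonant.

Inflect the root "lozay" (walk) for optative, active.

Attach mood optative -yey → lozayyey.
Attach voice active eng- → englozayyey.
Apply vowel harmony: englozayyey → anglozayyay.

anglozayyay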